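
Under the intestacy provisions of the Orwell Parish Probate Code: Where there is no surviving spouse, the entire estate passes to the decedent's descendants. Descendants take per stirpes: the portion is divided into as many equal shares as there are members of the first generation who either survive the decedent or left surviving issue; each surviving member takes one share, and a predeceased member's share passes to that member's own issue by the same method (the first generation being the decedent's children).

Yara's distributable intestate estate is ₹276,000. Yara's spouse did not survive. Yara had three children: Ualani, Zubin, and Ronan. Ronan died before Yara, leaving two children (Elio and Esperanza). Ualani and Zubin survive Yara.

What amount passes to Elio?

Elio receives ₹46,000.

The entire ₹276,000 passes to the descendants.
That amount (₹276,000) is divided into 3 shares of ₹92,000: Ualani and Zubin each take ₹92,000; Ronan's ₹92,000 share passes to Ronan's issue.
Ronan's share (₹92,000) is divided into 2 shares of ₹46,000: Elio and Esperanza each take ₹46,000.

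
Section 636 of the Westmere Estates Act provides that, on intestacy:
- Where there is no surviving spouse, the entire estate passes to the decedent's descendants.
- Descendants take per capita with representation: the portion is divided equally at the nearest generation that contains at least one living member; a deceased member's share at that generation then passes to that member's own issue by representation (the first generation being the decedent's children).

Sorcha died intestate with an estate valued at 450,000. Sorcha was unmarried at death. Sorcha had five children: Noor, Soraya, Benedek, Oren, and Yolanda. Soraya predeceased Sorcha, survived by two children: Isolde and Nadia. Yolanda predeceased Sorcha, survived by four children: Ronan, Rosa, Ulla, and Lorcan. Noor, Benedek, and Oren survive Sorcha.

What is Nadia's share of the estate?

The entire 450,000 passes to the descendants.
That amount (450,000) is divided into 5 shares of 90,000: Noor, Benedek, and Oren each take 90,000; Soraya's 90,000 share passes to Soraya's issue; Yolanda's 90,000 share passes to Yolanda's issue.
Soraya's share (90,000) is divided into 2 shares of 45,000: Isolde and Nadia each take 45,000.
Yolanda's share (90,000) is divided into 4 shares of 22,500: Ronan, Rosa, Ulla, and Lorcan each take 22,500.

Nadia receives 45,000.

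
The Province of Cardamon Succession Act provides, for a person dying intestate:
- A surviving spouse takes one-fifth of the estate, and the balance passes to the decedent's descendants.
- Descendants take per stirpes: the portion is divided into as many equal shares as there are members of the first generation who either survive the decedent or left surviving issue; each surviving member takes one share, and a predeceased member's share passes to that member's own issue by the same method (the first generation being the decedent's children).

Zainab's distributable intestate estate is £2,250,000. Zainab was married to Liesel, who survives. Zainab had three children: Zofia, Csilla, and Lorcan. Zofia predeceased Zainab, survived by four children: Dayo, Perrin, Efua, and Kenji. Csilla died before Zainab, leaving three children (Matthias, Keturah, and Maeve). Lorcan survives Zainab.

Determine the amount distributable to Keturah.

Liesel takes one-fifth of £2,250,000 = £450,000. The remaining £1,800,000 passes to the descendants.
The descendants' portion (£1,800,000) is divided into 3 shares of £600,000: Lorcan takes £600,000; Zofia's £600,000 share passes to Zofia's issue; Csilla's £600,000 share passes to Csilla's issue.
Zofia's share (£600,000) is divided into 4 shares of £150,000: Dayo, Perrin, Efua, and Kenji each take £150,000.
Csilla's share (£600,000) is divided into 3 shares of £200,000: Matthias, Keturah, and Maeve each take £200,000.

Keturah receives £200,000.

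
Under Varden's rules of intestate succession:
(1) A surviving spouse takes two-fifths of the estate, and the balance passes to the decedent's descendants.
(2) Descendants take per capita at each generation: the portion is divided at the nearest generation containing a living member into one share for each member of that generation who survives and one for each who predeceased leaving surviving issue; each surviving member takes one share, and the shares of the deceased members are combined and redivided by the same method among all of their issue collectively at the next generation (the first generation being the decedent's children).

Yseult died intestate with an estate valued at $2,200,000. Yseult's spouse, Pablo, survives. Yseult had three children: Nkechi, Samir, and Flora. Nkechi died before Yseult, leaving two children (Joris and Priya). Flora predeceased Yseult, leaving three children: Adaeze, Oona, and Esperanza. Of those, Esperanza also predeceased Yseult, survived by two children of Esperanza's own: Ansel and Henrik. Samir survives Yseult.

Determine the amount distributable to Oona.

Pablo takes two-fifths of $2,200,000 = $880,000. The remaining $1,320,000 passes to the descendants.
The descendants' portion ($1,320,000) is divided at the children's generation into 3 shares of $440,000. Samir takes $440,000. The 2 shares of the deceased (Nkechi and Flora) are combined into a pool of $880,000.
That pool ($880,000) is divided at the grandchildren's generation into 5 shares of $176,000. Joris, Priya, Adaeze, and Oona each take $176,000. The remaining share for the deceased Esperanza ($176,000) is carried to the next generation.
That pool ($176,000) is divided at the great-grandchildren's generation equally among Ansel and Henrik: $88,000 each.

Oona receives $176,000.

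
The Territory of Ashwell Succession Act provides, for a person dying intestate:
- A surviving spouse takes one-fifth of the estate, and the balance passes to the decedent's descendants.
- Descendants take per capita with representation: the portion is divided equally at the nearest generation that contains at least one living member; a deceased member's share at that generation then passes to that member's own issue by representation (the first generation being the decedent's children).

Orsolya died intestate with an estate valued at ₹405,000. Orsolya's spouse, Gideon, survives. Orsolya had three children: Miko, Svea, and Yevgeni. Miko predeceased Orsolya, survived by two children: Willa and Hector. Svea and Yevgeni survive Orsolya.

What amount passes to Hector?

Gideon takes one-fifth of ₹405,000 = ₹81,000. The remaining ₹324,000 passes to the descendants.
The descendants' portion (₹324,000) is divided into 3 shares of ₹108,000: Svea and Yevgeni each take ₹108,000; Miko's ₹108,000 share passes to Miko's issue.
Miko's share (₹108,000) is divided into 2 shares of ₹54,000: Willa and Hector each take ₹54,000.

Hector receives ₹54,000.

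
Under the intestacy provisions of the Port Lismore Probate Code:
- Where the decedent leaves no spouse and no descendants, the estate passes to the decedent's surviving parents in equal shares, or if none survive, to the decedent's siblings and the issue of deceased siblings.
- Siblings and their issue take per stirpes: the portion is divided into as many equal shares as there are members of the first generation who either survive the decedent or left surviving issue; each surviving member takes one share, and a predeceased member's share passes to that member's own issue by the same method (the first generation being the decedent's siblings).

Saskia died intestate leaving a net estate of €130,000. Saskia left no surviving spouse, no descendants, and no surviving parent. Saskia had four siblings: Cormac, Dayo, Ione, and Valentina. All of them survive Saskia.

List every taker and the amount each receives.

Cormac: €32,500; Dayo: €32,500; Ione: €32,500; Valentina: €32,500

The entire €130,000 passes to the siblings and their issue.
That amount (€130,000) is divided into 4 shares of €32,500: Cormac, Dayo, Ione, and Valentina each take €32,500.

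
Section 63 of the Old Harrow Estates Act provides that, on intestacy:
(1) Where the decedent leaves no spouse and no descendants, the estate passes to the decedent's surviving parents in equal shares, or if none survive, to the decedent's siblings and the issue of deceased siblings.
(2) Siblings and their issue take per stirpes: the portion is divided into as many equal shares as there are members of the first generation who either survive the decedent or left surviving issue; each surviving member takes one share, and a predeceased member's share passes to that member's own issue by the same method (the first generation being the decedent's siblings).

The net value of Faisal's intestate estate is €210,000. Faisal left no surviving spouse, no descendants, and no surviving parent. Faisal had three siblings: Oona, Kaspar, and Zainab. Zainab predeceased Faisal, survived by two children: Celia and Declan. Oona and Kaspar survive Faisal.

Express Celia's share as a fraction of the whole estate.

The entire €210,000 passes to the siblings and their issue.
That amount (€210,000) is divided into 3 shares of €70,000: Oona and Kaspar each take €70,000; Zainab's €70,000 share passes to Zainab's issue.
Zainab's share (€70,000) is divided into 2 shares of €35,000: Celia and Declan each take €35,000.

Celia receives 1/6 of the estate.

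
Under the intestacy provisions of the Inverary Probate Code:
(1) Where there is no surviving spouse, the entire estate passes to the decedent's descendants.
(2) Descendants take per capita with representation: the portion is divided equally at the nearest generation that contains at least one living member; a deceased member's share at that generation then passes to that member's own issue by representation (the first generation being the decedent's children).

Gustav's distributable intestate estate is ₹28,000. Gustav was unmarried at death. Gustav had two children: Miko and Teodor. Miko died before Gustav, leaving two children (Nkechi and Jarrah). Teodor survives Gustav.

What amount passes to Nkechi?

The entire ₹28,000 passes to the descendants.
That amount (₹28,000) is divided into 2 shares of ₹14,000: Teodor takes ₹14,000; Miko's ₹14,000 share passes to Miko's issue.
Miko's share (₹14,000) is divided into 2 shares of ₹7,000: Nkechi and Jarrah each take ₹7,000.

Nkechi receives ₹7,000.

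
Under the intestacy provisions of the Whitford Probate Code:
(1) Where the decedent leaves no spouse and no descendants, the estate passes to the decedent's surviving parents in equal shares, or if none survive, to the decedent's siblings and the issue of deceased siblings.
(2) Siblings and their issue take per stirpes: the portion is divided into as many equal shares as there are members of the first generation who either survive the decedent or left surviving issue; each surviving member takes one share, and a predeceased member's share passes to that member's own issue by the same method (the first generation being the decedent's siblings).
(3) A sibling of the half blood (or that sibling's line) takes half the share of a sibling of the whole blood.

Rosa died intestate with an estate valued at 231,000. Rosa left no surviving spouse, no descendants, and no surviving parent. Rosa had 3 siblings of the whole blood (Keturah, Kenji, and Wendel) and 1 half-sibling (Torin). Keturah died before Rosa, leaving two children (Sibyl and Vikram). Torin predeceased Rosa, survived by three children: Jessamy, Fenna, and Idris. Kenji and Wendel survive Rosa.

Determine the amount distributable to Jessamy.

Jessamy receives 11,000.

The entire 231,000 passes to the siblings and their issue.
Counting each half-blood sibling's line as half a unit, there are 7/2 units in 231,000, so one unit is 66,000. Whole-blood lines (Keturah, Kenji, and Wendel) take 66,000 each; half-blood lines (Torin) take 33,000 each.
Keturah's share (66,000) is divided into 2 shares of 33,000: Sibyl and Vikram each take 33,000.
Torin's share (33,000) is divided into 3 shares of 11,000: Jessamy, Fenna, and Idris each take 11,000.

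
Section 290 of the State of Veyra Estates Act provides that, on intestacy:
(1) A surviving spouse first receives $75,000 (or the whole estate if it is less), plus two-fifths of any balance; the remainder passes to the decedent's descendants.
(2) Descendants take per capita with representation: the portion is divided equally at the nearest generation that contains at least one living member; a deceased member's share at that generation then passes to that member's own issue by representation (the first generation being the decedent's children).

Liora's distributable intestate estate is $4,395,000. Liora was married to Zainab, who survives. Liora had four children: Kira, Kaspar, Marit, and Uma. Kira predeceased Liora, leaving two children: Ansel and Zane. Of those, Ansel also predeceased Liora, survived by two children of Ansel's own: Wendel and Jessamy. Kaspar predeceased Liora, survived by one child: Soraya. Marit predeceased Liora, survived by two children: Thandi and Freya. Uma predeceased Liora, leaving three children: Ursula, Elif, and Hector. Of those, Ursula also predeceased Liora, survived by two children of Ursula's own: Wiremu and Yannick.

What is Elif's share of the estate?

Zainab first takes $75,000, leaving a balance of $4,320,000. Zainab then takes two-fifths of the balance ($1,728,000), for a total of $1,803,000. The remaining $2,592,000 passes to the descendants.
No child survives, so the initial division is made at the grandchildren's generation.
The descendants' portion ($2,592,000) is divided into 8 shares of $324,000: Zane, Soraya, Thandi, Freya, Elif, and Hector each take $324,000; Ansel's $324,000 share passes to Ansel's issue; Ursula's $324,000 share passes to Ursula's issue.
Ansel's share ($324,000) is divided into 2 shares of $162,000: Wendel and Jessamy each take $162,000.
Ursula's share ($324,000) is divided into 2 shares of $162,000: Wiremu and Yannick each take $162,000.

Elif receives $324,000.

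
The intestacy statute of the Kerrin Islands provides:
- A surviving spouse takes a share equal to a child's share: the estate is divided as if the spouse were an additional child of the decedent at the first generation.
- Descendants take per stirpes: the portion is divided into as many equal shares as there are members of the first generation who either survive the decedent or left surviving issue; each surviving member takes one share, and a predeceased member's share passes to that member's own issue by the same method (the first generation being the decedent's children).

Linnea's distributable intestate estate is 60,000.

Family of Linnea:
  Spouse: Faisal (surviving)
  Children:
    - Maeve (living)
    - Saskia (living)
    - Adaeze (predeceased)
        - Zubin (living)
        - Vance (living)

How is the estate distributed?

Faisal: 15,000; Maeve: 15,000; Saskia: 15,000; Zubin: 7,500; Vance: 7,500

The spouse counts as an additional share at the children's level, so there are 4 primary shares of 15,000. Faisal takes one such share (15,000).
The children's combined portion (45,000) is divided into 3 shares of 15,000: Maeve and Saskia each take 15,000; Adaeze's 15,000 share passes to Adaeze's issue.
Adaeze's share (15,000) is divided into 2 shares of 7,500: Zubin and Vance each take 7,500.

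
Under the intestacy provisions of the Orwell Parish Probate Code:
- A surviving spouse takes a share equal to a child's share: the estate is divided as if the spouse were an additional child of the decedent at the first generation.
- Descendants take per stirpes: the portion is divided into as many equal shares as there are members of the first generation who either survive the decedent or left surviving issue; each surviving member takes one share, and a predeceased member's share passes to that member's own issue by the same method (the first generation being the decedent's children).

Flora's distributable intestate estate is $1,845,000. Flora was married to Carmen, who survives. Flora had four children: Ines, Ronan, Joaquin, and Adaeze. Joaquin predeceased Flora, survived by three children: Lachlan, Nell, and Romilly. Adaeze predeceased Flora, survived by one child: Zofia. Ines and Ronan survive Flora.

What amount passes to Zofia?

Zofia receives $369,000.

The spouse counts as an additional share at the children's level, so there are 5 primary shares of $369,000. Carmen takes one such share ($369,000).
The children's combined portion ($1,476,000) is divided into 4 shares of $369,000: Ines and Ronan each take $369,000; Joaquin's $369,000 share passes to Joaquin's issue; Adaeze's $369,000 share passes to Adaeze's issue.
Joaquin's share ($369,000) is divided into 3 shares of $123,000: Lachlan, Nell, and Romilly each take $123,000.
Adaeze's share ($369,000) passes entirely to Zofia.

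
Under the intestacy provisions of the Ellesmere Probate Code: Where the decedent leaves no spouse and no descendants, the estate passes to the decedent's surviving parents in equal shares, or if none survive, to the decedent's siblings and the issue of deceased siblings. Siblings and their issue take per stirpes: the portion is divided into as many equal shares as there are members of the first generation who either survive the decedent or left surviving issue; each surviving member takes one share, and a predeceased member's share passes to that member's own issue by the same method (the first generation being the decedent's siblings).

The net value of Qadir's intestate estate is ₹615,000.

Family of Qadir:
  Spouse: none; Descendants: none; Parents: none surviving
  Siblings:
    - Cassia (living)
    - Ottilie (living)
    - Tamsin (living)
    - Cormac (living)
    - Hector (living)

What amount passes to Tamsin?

Tamsin receives ₹123,000.

The entire ₹615,000 passes to the siblings and their issue.
That amount (₹615,000) is divided into 5 shares of ₹123,000: Cassia, Ottilie, Tamsin, Cormac, and Hector each take ₹123,000.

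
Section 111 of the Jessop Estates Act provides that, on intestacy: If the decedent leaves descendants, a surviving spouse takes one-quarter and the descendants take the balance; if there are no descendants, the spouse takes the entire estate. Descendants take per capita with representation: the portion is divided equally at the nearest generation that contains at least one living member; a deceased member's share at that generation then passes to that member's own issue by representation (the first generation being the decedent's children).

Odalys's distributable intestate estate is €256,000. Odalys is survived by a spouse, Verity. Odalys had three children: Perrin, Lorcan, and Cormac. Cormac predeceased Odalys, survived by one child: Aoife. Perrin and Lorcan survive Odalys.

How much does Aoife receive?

Verity takes one-quarter of €256,000 = €64,000. The remaining €192,000 passes to the descendants.
The descendants' portion (€192,000) is divided into 3 shares of €64,000: Perrin and Lorcan each take €64,000; Cormac's €64,000 share passes to Cormac's issue.
Cormac's share (€64,000) passes entirely to Aoife.

Aoife receives €64,000.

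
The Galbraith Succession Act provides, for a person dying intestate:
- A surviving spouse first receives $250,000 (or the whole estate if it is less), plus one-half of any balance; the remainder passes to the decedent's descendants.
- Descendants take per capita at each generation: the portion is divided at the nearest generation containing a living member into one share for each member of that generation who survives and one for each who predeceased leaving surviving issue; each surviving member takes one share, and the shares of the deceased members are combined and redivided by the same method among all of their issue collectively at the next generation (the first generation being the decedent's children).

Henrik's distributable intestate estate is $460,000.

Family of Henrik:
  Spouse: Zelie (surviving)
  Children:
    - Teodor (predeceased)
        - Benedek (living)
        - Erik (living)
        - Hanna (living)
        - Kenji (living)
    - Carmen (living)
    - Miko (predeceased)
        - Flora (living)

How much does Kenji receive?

Zelie first takes $250,000, leaving a balance of $210,000. Zelie then takes one-half of the balance ($105,000), for a total of $355,000. The remaining $105,000 passes to the descendants.
The descendants' portion ($105,000) is divided at the children's generation into 3 shares of $35,000. Carmen takes $35,000. The 2 shares of the deceased (Teodor and Miko) are combined into a pool of $70,000.
That pool ($70,000) is divided at the grandchildren's generation equally among Benedek, Erik, Hanna, Kenji, and Flora: $14,000 each.

Kenji receives $14,000.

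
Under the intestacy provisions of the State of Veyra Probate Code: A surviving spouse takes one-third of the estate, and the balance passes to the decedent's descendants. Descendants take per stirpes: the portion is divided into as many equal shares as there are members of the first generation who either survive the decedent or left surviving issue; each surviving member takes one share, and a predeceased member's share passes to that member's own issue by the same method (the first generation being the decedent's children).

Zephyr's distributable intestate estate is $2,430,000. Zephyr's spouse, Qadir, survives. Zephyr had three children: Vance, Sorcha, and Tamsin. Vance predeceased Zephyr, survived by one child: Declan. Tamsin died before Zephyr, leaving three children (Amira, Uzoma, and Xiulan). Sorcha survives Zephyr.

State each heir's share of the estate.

Qadir: $810,000; Declan: $540,000; Sorcha: $540,000; Amira: $180,000; Uzoma: $180,000; Xiulan: $180,000

Qadir takes one-third of $2,430,000 = $810,000. The remaining $1,620,000 passes to the descendants.
The descendants' portion ($1,620,000) is divided into 3 shares of $540,000: Sorcha takes $540,000; Vance's $540,000 share passes to Vance's issue; Tamsin's $540,000 share passes to Tamsin's issue.
Vance's share ($540,000) passes entirely to Declan.
Tamsin's share ($540,000) is divided into 3 shares of $180,000: Amira, Uzoma, and Xiulan each take $180,000.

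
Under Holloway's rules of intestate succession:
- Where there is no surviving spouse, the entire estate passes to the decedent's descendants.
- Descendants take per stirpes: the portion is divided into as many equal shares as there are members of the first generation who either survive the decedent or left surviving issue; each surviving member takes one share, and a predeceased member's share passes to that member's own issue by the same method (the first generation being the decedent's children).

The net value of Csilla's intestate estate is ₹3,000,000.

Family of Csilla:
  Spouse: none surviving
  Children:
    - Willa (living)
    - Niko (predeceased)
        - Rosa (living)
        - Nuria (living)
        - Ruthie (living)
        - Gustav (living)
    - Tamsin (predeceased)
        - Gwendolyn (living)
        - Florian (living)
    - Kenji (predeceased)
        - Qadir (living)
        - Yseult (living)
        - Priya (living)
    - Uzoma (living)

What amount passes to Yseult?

The entire ₹3,000,000 passes to the descendants.
That amount (₹3,000,000) is divided into 5 shares of ₹600,000: Willa and Uzoma each take ₹600,000; Niko's ₹600,000 share passes to Niko's issue; Tamsin's ₹600,000 share passes to Tamsin's issue; Kenji's ₹600,000 share passes to Kenji's issue.
Niko's share (₹600,000) is divided into 4 shares of ₹150,000: Rosa, Nuria, Ruthie, and Gustav each take ₹150,000.
Tamsin's share (₹600,000) is divided into 2 shares of ₹300,000: Gwendolyn and Florian each take ₹300,000.
Kenji's share (₹600,000) is divided into 3 shares of ₹200,000: Qadir, Yseult, and Priya each take ₹200,000.

Yseult receives ₹200,000.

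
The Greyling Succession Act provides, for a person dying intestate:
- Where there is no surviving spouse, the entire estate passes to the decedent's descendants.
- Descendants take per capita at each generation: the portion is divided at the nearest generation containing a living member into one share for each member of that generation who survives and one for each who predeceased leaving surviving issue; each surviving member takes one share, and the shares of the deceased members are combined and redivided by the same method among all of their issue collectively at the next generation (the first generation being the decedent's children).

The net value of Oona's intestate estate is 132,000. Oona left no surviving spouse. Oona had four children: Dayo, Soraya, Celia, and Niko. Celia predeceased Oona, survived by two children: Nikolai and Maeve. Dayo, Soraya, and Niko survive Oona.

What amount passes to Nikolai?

The entire 132,000 passes to the descendants.
That amount (132,000) is divided at the children's generation into 4 shares of 33,000. Dayo, Soraya, and Niko each take 33,000. The remaining share for the deceased Celia (33,000) is carried to the next generation.
That pool (33,000) is divided at the grandchildren's generation equally among Nikolai and Maeve: 16,500 each.

Nikolai receives 16,500.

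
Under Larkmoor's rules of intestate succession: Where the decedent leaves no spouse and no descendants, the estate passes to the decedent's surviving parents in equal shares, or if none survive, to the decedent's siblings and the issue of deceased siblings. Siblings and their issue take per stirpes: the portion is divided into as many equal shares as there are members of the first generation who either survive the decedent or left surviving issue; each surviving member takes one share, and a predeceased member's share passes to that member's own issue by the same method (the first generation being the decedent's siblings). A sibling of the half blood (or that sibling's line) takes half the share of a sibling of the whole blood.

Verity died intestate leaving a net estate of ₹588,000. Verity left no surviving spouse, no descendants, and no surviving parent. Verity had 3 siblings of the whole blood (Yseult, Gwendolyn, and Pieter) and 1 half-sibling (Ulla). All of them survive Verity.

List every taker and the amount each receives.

The entire ₹588,000 passes to the siblings and their issue.
Counting each half-blood sibling's line as half a unit, there are 7/2 units in ₹588,000, so one unit is ₹168,000. Whole-blood lines (Yseult, Gwendolyn, and Pieter) take ₹168,000 each; half-blood lines (Ulla) take ₹84,000 each.

Yseult: ₹168,000; Ulla: ₹84,000; Gwendolyn: ₹168,000; Pieter: ₹168,000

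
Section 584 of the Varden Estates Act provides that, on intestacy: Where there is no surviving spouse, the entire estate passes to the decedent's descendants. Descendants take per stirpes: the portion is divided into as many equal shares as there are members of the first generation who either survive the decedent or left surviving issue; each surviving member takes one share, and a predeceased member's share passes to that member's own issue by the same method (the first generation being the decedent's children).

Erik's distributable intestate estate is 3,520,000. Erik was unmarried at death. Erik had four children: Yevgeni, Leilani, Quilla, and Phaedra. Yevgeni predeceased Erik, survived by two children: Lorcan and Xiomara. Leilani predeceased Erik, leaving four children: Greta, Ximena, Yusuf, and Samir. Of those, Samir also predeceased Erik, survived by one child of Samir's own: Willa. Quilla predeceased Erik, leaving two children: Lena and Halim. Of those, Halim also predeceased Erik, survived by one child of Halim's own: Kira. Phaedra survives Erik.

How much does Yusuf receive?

The entire 3,520,000 passes to the descendants.
That amount (3,520,000) is divided into 4 shares of 880,000: Phaedra takes 880,000; Yevgeni's 880,000 share passes to Yevgeni's issue; Leilani's 880,000 share passes to Leilani's issue; Quilla's 880,000 share passes to Quilla's issue.
Yevgeni's share (880,000) is divided into 2 shares of 440,000: Lorcan and Xiomara each take 440,000.
Leilani's share (880,000) is divided into 4 shares of 220,000: Greta, Ximena, and Yusuf each take 220,000; Samir's 220,000 share passes to Samir's issue.
Samir's share (220,000) passes entirely to Willa.
Quilla's share (880,000) is divided into 2 shares of 440,000: Lena takes 440,000; Halim's 440,000 share passes to Halim's issue.
Halim's share (440,000) passes entirely to Kira.

Yusuf receives 220,000.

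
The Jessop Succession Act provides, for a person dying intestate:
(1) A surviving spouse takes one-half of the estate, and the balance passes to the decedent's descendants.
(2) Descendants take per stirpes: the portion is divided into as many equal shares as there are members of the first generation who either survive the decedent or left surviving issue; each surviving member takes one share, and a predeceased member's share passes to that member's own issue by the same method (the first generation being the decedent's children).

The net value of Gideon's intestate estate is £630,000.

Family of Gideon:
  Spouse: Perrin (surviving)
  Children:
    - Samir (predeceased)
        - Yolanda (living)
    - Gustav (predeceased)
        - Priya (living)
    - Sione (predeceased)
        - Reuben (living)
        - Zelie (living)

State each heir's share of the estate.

Perrin: £315,000; Yolanda: £105,000; Priya: £105,000; Reuben: £52,500; Zelie: £52,500

Perrin takes one-half of £630,000 = £315,000. The remaining £315,000 passes to the descendants.
The descendants' portion (£315,000) is divided into 3 shares of £105,000: Samir's £105,000 share passes to Samir's issue; Gustav's £105,000 share passes to Gustav's issue; Sione's £105,000 share passes to Sione's issue.
Samir's share (£105,000) passes entirely to Yolanda.
Gustav's share (£105,000) passes entirely to Priya.
Sione's share (£105,000) is divided into 2 shares of £52,500: Reuben and Zelie each take £52,500.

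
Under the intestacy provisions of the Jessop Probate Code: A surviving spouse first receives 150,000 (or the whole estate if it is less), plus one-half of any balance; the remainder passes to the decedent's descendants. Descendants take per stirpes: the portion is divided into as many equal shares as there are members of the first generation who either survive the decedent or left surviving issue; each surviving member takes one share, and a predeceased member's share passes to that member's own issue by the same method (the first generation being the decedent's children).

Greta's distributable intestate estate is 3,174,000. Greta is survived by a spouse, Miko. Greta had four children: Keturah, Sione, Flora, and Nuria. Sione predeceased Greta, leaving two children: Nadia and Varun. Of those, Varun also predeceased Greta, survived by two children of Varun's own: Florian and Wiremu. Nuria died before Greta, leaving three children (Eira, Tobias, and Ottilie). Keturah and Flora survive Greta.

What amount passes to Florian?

Miko first takes 150,000, leaving a balance of 3,024,000. Miko then takes one-half of the balance (1,512,000), for a total of 1,662,000. The remaining 1,512,000 passes to the descendants.
The descendants' portion (1,512,000) is divided into 4 shares of 378,000: Keturah and Flora each take 378,000; Sione's 378,000 share passes to Sione's issue; Nuria's 378,000 share passes to Nuria's issue.
Sione's share (378,000) is divided into 2 shares of 189,000: Nadia takes 189,000; Varun's 189,000 share passes to Varun's issue.
Varun's share (189,000) is divided into 2 shares of 94,500: Florian and Wiremu each take 94,500.
Nuria's share (378,000) is divided into 3 shares of 126,000: Eira, Tobias, and Ottilie each take 126,000.

Florian receives 94,500.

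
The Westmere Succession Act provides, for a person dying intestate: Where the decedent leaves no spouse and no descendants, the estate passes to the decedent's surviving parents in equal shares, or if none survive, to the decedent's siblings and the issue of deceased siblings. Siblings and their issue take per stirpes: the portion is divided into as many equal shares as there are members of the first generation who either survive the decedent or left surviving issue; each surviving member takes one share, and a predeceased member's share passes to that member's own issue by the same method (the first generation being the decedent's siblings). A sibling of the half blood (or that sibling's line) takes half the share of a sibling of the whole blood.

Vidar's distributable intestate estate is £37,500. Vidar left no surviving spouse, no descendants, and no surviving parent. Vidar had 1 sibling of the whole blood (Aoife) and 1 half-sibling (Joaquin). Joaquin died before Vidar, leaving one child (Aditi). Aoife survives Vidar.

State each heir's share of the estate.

The entire £37,500 passes to the siblings and their issue.
Counting each half-blood sibling's line as half a unit, there are 3/2 units in £37,500, so one unit is £25,000. Whole-blood lines (Aoife) take £25,000 each; half-blood lines (Joaquin) take £12,500 each.
Joaquin's share (£12,500) passes entirely to Aditi.

Aoife: £25,000; Aditi: £12,500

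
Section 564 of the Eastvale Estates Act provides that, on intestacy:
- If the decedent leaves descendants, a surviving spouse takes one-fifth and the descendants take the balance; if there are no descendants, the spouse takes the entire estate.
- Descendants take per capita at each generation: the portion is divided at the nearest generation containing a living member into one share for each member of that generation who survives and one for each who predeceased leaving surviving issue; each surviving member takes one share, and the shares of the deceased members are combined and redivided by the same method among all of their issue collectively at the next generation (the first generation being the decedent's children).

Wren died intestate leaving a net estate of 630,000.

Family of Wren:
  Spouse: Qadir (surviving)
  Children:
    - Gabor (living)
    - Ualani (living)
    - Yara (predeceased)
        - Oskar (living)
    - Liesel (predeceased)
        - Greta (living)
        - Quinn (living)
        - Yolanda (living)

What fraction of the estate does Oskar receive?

Qadir takes one-fifth of 630,000 = 126,000. The remaining 504,000 passes to the descendants.
The descendants' portion (504,000) is divided at the children's generation into 4 shares of 126,000. Gabor and Ualani each take 126,000. The 2 shares of the deceased (Yara and Liesel) are combined into a pool of 252,000.
That pool (252,000) is divided at the grandchildren's generation equally among Oskar, Greta, Quinn, and Yolanda: 63,000 each.

Oskar receives 1/10 of the estate.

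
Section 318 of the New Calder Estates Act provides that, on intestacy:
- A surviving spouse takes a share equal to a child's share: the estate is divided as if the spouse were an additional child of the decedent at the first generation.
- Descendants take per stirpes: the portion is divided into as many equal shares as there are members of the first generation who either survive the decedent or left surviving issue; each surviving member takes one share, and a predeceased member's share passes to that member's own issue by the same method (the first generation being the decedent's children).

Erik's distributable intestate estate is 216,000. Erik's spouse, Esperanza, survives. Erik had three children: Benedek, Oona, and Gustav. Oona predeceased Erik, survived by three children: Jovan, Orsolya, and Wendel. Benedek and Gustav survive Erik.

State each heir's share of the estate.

Esperanza: 54,000; Benedek: 54,000; Jovan: 18,000; Orsolya: 18,000; Wendel: 18,000; Gustav: 54,000

The spouse counts as an additional share at the children's level, so there are 4 primary shares of 54,000. Esperanza takes one such share (54,000).
The children's combined portion (162,000) is divided into 3 shares of 54,000: Benedek and Gustav each take 54,000; Oona's 54,000 share passes to Oona's issue.
Oona's share (54,000) is divided into 3 shares of 18,000: Jovan, Orsolya, and Wendel each take 18,000.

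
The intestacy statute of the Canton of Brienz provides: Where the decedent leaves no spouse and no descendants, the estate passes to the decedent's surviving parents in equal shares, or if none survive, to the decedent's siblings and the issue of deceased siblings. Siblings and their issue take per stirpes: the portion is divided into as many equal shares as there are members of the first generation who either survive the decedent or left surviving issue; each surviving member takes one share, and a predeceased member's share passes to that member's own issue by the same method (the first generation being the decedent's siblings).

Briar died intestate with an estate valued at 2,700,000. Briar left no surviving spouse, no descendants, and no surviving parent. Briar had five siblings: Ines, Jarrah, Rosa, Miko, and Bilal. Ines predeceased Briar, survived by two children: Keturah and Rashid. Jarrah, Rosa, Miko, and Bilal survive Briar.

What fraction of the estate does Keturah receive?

Keturah receives 1/10 of the estate.

The entire 2,700,000 passes to the siblings and their issue.
That amount (2,700,000) is divided into 5 shares of 540,000: Jarrah, Rosa, Miko, and Bilal each take 540,000; Ines's 540,000 share passes to Ines's issue.
Ines's share (540,000) is divided into 2 shares of 270,000: Keturah and Rashid each take 270,000.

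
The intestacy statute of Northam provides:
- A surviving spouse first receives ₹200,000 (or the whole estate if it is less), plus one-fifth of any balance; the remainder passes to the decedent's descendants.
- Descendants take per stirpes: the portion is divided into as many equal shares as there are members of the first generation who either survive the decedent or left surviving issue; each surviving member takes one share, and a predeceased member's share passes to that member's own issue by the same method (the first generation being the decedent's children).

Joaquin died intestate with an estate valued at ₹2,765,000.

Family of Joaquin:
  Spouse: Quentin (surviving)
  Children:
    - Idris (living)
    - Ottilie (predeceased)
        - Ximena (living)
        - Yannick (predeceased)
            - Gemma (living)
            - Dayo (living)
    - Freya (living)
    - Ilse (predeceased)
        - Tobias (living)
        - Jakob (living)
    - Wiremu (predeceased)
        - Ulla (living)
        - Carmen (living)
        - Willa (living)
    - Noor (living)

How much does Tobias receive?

Tobias receives ₹171,000.

Quentin first takes ₹200,000, leaving a balance of ₹2,565,000. Quentin then takes one-fifth of the balance (₹513,000), for a total of ₹713,000. The remaining ₹2,052,000 passes to the descendants.
The descendants' portion (₹2,052,000) is divided into 6 shares of ₹342,000: Idris, Freya, and Noor each take ₹342,000; Ottilie's ₹342,000 share passes to Ottilie's issue; Ilse's ₹342,000 share passes to Ilse's issue; Wiremu's ₹342,000 share passes to Wiremu's issue.
Ottilie's share (₹342,000) is divided into 2 shares of ₹171,000: Ximena takes ₹171,000; Yannick's ₹171,000 share passes to Yannick's issue.
Yannick's share (₹171,000) is divided into 2 shares of ₹85,500: Gemma and Dayo each take ₹85,500.
Ilse's share (₹342,000) is divided into 2 shares of ₹171,000: Tobias and Jakob each take ₹171,000.
Wiremu's share (₹342,000) is divided into 3 shares of ₹114,000: Ulla, Carmen, and Willa each take ₹114,000.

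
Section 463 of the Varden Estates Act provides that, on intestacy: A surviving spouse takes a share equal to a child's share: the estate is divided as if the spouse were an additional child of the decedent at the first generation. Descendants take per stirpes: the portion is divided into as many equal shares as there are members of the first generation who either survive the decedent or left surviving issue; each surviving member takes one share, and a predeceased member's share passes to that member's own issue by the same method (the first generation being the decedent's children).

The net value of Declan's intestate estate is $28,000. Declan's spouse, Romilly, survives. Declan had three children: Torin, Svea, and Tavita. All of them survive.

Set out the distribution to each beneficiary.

The spouse counts as an additional share at the children's level, so there are 4 primary shares of $7,000. Romilly takes one such share ($7,000).
The children's combined portion ($21,000) is divided into 3 shares of $7,000: Torin, Svea, and Tavita each take $7,000.

Romilly: $7,000; Torin: $7,000; Svea: $7,000; Tavita: $7,000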